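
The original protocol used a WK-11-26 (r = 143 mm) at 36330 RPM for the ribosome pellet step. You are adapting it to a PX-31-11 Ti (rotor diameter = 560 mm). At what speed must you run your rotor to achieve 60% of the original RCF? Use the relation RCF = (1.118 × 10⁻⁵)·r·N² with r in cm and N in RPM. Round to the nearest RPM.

≈ 20111 RPM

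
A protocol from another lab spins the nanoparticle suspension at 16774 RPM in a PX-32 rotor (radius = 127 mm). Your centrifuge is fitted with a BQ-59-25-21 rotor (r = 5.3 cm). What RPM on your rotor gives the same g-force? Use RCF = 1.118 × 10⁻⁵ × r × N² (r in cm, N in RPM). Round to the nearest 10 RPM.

Original rotor: r = 127 mm = 12.7 cm
RCF_original = 1.118 × 10⁻⁵ × 12.7 × (16774)² = 1.118 × 10⁻⁵ × 12.7 × 281,367,076 ≈ 39,950.2 × g
39,950.2 = 1.118 × 10⁻⁵ × 5.3 × N²
N² = 39,950.2 / (5.9254 × 10⁻⁵) = 674,219,462
N ≈ √674,219,462 ≈ 25,965.7

25970 RPM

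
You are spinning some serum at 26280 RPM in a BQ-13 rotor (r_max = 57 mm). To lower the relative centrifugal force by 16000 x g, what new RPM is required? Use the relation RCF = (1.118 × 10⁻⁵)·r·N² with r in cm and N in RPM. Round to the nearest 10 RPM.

N₂ ≈ 20970 RPM

r = 57 mm = 5.7 cm
Current RCF = 1.118 × 10⁻⁵ × 5.7 × (26280)² = 1.118 × 10⁻⁵ × 5.7 × 690,638,400 ≈ 44,011.6 × g
Target RCF = 44,011.6 − 16,000 = 28,011.6 × g
N² = 28,011.6 / (6.3726 × 10⁻⁵) = 439,563,130
N ≈ √439,563,130 ≈ 20,965.8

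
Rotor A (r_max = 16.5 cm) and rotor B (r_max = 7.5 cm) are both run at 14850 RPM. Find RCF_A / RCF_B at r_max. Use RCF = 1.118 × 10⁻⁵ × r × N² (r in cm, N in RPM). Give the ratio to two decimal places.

At fixed N, RCF ∝ r, so RCF_A/RCF_B = r_A/r_B = 16.5 / 7.5 = 2.2000.

2.20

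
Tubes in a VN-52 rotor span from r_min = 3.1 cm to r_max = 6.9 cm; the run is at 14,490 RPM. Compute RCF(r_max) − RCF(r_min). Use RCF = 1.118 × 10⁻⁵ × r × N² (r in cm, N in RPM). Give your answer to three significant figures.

RCF_max = 1.118 × 10⁻⁵ × 6.9 × (14490)² = 1.118 × 10⁻⁵ × 6.9 × 209,960,100 ≈ 16,196.7 × g
RCF_min = 1.118 × 10⁻⁵ × 3.1 × (14490)² = 1.118 × 10⁻⁵ × 3.1 × 209,960,100 ≈ 7,276.8 × g
ΔRCF = 16,196.7 − 7,276.8 = 8,919.9

8920 ×g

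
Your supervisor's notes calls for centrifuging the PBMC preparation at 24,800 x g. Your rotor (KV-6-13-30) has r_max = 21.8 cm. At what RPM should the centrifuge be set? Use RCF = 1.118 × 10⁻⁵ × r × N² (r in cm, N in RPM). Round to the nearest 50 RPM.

N ≈ 10100 RPM

24,800 = 1.118 × 10⁻⁵ × 21.8 × N²
N² = 24,800 / (24.3724 × 10⁻⁵) = 101,754,444
N ≈ √101,754,444 ≈ 10,087.3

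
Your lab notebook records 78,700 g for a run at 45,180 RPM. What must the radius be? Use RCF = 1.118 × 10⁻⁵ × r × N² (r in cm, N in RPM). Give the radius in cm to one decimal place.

3.4 cm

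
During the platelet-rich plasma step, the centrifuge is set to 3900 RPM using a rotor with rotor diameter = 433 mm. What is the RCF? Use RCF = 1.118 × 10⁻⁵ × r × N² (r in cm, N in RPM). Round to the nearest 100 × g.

r = 433 mm / 2 = 216.5 mm = 21.65 cm
RCF = 1.118 × 10⁻⁵ × r × N²
RCF = 1.118 × 10⁻⁵ × 21.65 × (3900)² = 1.118 × 10⁻⁵ × 21.65 × 15,210,000 ≈ 3,681.5 × g

RCF ≈ 3700 x g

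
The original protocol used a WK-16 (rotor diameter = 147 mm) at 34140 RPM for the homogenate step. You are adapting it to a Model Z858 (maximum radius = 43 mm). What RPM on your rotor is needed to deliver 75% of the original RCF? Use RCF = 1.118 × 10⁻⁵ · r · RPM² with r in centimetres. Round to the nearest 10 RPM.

Original rotor: r = 147 mm / 2 = 73.5 mm = 7.35 cm
RCF_original = 1.118 × 10⁻⁵ × 7.35 × (34140)² = 1.118 × 10⁻⁵ × 7.35 × 1,165,539,600 ≈ 95,775.9 × g
Target RCF = 0.75 × 95,775.9 ≈ 71,831.9 × g
Your rotor: r = 43 mm = 4.3 cm
71,831.9 = 1.118 × 10⁻⁵ × 4.3 × N²
N² = 71,831.9 / (4.8074 × 10⁻⁵) = 1,494,194,367
N ≈ √1,494,194,367 ≈ 38,654.8

38650 RPM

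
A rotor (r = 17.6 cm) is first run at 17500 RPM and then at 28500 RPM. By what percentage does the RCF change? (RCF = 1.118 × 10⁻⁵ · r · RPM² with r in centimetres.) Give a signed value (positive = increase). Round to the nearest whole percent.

RCF ∝ N², so the ratio is (28500/17500)² = (1.628571)² = 2.6522.
Change = 2.6522 − 1 = +1.6522 → +165.2%.

+165%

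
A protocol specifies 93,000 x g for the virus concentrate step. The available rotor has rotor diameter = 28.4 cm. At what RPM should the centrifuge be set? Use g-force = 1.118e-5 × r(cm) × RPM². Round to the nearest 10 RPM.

r = 28.4 / 2 = 14.2 cm
93,000 = 1.118 × 10⁻⁵ × 14.2 × N²
N² = 93,000 / (15.8756 × 10⁻⁵) = 585,804,631
N ≈ √585,804,631 ≈ 24,203.4

N ≈ 24200 RPM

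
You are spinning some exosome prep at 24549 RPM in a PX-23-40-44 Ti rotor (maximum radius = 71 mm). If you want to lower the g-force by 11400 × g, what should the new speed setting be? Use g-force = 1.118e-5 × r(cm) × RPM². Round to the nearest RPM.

r = 71 mm = 7.1 cm
Current RCF = 1.118 × 10⁻⁵ × 7.1 × (24549)² = 1.118 × 10⁻⁵ × 7.1 × 602,653,401 ≈ 47,837.4 × g
Target RCF = 47,837.4 − 11,400 = 36,437.4 × g
N² = 36,437.4 / (7.9378 × 10⁻⁵) = 459,036,509
N ≈ √459,036,509 ≈ 21,425.1

≈ 21425 RPM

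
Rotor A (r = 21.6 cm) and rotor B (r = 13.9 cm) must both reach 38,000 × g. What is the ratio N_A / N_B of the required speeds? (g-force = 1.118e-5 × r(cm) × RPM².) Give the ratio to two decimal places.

0.80

At fixed RCF, N ∝ 1/√r, so N_A/N_B = √(r_B/r_A) = √(13.9/21.6) = √0.643519 = 0.8022.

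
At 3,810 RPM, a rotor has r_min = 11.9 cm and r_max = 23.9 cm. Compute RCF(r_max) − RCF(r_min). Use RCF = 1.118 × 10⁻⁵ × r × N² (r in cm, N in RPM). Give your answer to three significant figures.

RCF_max = 1.118 × 10⁻⁵ × 23.9 × (3810)² = 1.118 × 10⁻⁵ × 23.9 × 14,516,100 ≈ 3,878.7 × g
RCF_min = 1.118 × 10⁻⁵ × 11.9 × (3810)² = 1.118 × 10⁻⁵ × 11.9 × 14,516,100 ≈ 1,931.3 × g
ΔRCF = 3,878.7 − 1,931.3 = 1,947.4

ΔRCF ≈ 1950 ×g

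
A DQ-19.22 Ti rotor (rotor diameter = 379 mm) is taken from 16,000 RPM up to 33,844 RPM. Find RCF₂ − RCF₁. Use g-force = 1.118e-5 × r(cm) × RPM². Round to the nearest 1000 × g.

r = 379 mm / 2 = 189.5 mm = 18.95 cm
RCF₁ = 1.118 × 10⁻⁵ × 18.95 × (16000)² = 1.118 × 10⁻⁵ × 18.95 × 256,000,000 ≈ 54,236.4 × g
RCF₂ = 1.118 × 10⁻⁵ × 18.95 × (33844)² = 1.118 × 10⁻⁵ × 18.95 × 1,145,416,336 ≈ 242,669.1 × g
Increase = 242,669.1 − 54,236.4 = 188,432.7

≈ 188000 x g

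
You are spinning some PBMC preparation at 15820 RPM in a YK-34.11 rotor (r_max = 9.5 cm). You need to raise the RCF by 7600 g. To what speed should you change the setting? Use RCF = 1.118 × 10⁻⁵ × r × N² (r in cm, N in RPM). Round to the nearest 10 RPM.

Current RCF = 1.118 × 10⁻⁵ × 9.5 × (15820)² = 1.118 × 10⁻⁵ × 9.5 × 250,272,400 ≈ 26,581.4 × g
Target RCF = 26,581.4 + 7,600 = 34,181.4 × g
N² = 34,181.4 / (10.621 × 10⁻⁵) = 321,828,453
N ≈ √321,828,453 ≈ 17,939.6

≈ 17940 RPM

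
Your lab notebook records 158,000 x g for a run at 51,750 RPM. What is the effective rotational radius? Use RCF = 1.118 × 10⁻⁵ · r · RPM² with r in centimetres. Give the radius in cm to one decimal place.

r ≈ 5.3 cm

158000 = 1.118 × 10⁻⁵ × r × (51750)²
r = 158000 / (1.118 × 10⁻⁵ × 2,678,062,500) = 158000 / 29940.74 ≈ 5.277 cm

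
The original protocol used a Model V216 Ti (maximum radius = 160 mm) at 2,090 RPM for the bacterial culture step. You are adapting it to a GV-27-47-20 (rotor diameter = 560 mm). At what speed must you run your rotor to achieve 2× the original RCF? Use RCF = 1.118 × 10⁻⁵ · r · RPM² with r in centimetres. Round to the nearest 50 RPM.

2250 RPM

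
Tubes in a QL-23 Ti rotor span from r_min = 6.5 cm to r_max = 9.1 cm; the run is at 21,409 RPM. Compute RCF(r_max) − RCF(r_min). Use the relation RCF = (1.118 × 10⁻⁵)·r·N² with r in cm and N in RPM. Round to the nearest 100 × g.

ΔRCF = 1.118 × 10⁻⁵ × (r_max − r_min) × N² = 1.118 × 10⁻⁵ × 2.6 × 458,345,281 ≈ 13,323.2

≈ 13300 x g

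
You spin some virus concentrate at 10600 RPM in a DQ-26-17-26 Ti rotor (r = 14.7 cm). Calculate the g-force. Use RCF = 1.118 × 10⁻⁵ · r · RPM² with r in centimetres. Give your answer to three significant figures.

RCF = 1.118 × 10⁻⁵ × 14.7 × (10600)² = 1.118 × 10⁻⁵ × 14.7 × 112,360,000 ≈ 18,465.9 × g

RCF ≈ 18500 g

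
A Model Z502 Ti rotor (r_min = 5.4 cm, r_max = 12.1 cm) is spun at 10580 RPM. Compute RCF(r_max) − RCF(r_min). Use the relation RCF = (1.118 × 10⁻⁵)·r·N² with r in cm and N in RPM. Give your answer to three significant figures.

ΔRCF ≈ 8380 × g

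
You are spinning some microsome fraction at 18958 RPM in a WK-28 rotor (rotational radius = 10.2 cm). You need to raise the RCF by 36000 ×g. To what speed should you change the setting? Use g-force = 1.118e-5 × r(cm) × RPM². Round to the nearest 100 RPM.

Current RCF = 1.118 × 10⁻⁵ × 10.2 × (18958)² = 1.118 × 10⁻⁵ × 10.2 × 359,405,764 ≈ 40,985.2 × g
Target RCF = 40,985.2 + 36,000 = 76,985.2 × g
N² = 76,985.2 / (11.4036 × 10⁻⁵) = 675,095,584
N ≈ √675,095,584 ≈ 25,982.6

26000 RPM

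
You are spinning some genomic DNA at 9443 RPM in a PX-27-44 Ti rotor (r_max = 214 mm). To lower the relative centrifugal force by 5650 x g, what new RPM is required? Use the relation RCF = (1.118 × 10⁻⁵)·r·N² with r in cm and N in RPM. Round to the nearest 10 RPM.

r = 214 mm = 21.4 cm
Current RCF = 1.118 × 10⁻⁵ × 21.4 × (9443)² = 1.118 × 10⁻⁵ × 21.4 × 89,170,249 ≈ 21,334.2 × g
Target RCF = 21,334.2 − 5,650 = 15,684.2 × g
N² = 15,684.2 / (23.9252 × 10⁻⁵) = 65,555,147
N ≈ √65,555,147 ≈ 8,096.6

N₂ ≈ 8100 RPM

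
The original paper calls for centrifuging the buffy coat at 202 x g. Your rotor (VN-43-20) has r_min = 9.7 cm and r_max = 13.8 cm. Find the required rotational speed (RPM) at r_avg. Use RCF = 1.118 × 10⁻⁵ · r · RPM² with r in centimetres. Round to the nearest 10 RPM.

N ≈ 1240 RPM

r_avg = (9.7 + 13.8) / 2 = 11.75 cm
202 = 1.118 × 10⁻⁵ × 11.75 × N²
N² = 202 / (13.1365 × 10⁻⁵) = 1,537,700
N ≈ √1,537,700 ≈ 1,240.0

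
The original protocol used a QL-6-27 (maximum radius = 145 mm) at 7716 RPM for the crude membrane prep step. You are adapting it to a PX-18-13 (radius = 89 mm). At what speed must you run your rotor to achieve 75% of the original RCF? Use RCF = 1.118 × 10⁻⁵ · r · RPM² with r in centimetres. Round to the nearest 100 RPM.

8500 RPM

Original rotor: r = 145 mm = 14.5 cm
RCF = 1.118 × 10⁻⁵ × r × N²
RCF_original = 1.118 × 10⁻⁵ × 14.5 × (7716)² = 1.118 × 10⁻⁵ × 14.5 × 59,536,656 ≈ 9,651.5 × g
Target RCF = 0.75 × 9,651.5 ≈ 7,238.6 × g
Your rotor: r = 89 mm = 8.9 cm
7,238.6 = 1.118 × 10⁻⁵ × 8.9 × N²
N² = 7,238.6 / (9.9502 × 10⁻⁵) = 72,748,286
N ≈ √72,748,286 ≈ 8,529.3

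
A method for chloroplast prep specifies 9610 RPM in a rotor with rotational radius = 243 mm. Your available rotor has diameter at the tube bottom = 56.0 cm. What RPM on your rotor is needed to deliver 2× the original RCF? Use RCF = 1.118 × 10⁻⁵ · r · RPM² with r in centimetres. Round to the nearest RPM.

Original rotor: r = 243 mm = 24.3 cm
RCF = 1.118 × 10⁻⁵ × r × N²
RCF_original = 1.118 × 10⁻⁵ × 24.3 × (9610)² = 1.118 × 10⁻⁵ × 24.3 × 92,352,100 ≈ 25,089.7 × g
Target RCF = 2 × 25,089.7 ≈ 50,179.4 × g
Your rotor: r = 56.0 / 2 = 28 cm
50,179.4 = 1.118 × 10⁻⁵ × 28 × N²
N² = 50,179.4 / (31.304 × 10⁻⁵) = 160,297,087
N ≈ √160,297,087 ≈ 12,660.8

≈ 12661 RPM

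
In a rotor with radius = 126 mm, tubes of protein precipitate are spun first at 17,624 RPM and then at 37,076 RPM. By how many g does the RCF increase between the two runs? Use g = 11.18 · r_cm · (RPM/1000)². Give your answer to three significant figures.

150000 g

r = 126 mm = 12.6 cm
RCF₁ = 11.18 × 12.6 × (17.624)² = 11.18 × 12.6 × 310.605376 ≈ 43,754.4 × g
RCF₂ = 11.18 × 12.6 × (37.076)² = 11.18 × 12.6 × 1,374.629776 ≈ 193,641.3 × g
Increase = 193,641.3 − 43,754.4 = 149,886.9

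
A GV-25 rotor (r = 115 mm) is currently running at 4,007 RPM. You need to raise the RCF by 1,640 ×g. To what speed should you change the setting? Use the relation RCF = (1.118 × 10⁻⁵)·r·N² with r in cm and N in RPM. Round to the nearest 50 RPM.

≈ 5350 RPM

r = 115 mm = 11.5 cm
Current RCF = 1.118 × 10⁻⁵ × 11.5 × (4007)² = 1.118 × 10⁻⁵ × 11.5 × 16,056,049 ≈ 2,064.3 × g
Target RCF = 2,064.3 + 1,640 = 3,704.3 × g
N² = 3,704.3 / (12.857 × 10⁻⁵) = 28,811,542
N ≈ √28,811,542 ≈ 5,367.6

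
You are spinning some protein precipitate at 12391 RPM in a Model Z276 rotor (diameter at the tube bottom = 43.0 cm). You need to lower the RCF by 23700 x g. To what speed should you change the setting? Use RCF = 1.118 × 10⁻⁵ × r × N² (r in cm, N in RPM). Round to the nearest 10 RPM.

N₂ ≈ 7410 RPM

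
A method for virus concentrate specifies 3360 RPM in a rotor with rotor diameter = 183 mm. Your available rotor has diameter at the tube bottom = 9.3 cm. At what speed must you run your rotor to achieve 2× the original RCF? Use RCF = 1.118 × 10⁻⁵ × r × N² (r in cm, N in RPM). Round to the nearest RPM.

Original rotor: r = 183 mm / 2 = 91.5 mm = 9.15 cm
RCF_original = 1.118 × 10⁻⁵ × 9.15 × (3360)² = 1.118 × 10⁻⁵ × 9.15 × 11,289,600 ≈ 1,154.9 × g
Target RCF = 2 × 1,154.9 ≈ 2,309.8 × g
Your rotor: r = 9.3 / 2 = 4.65 cm
2,309.8 = 1.118 × 10⁻⁵ × 4.65 × N²
N² = 2,309.8 / (5.1987 × 10⁻⁵) = 44,430,338
N ≈ √44,430,338 ≈ 6,665.6

6666 RPM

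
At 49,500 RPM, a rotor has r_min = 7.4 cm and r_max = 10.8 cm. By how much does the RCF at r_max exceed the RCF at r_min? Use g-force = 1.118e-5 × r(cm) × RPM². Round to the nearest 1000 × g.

RCF_max = 1.118 × 10⁻⁵ × 10.8 × (49500)² = 1.118 × 10⁻⁵ × 10.8 × 2,450,250,000 ≈ 295,853 × g
RCF_min = 1.118 × 10⁻⁵ × 7.4 × (49500)² = 1.118 × 10⁻⁵ × 7.4 × 2,450,250,000 ≈ 202,714.1 × g
ΔRCF = 295,853 − 202,714.1 = 93,138.9

ΔRCF ≈ 93000 × g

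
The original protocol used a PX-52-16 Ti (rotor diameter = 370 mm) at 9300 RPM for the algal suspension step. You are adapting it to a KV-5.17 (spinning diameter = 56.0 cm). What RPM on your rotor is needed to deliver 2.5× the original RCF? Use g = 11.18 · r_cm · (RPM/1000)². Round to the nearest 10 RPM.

11950 RPM

Original rotor: r = 370 mm / 2 = 185 mm = 18.5 cm
RCF = 11.18 × r × (N/1000)²
RCF_original = 11.18 × 18.5 × (9.3)² = 11.18 × 18.5 × 86.49 ≈ 17,888.7 × g
Target RCF = 2.5 × 17,888.7 ≈ 44,721.8 × g
Your rotor: r = 56.0 / 2 = 28 cm
44,721.8 = 11.18 × 28 × (N/1000)²
(N/1000)² = 44,721.8 / 313.04 = 142.8629
N = 1000 × √142.8629 ≈ 11,952.5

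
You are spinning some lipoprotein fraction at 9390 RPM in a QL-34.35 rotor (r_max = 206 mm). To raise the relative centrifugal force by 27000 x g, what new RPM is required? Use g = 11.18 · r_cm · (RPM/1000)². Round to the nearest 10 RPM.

r = 206 mm = 20.6 cm
Current RCF = 11.18 × 20.6 × (9.39)² = 11.18 × 20.6 × 88.1721 ≈ 20,306.7 × g
Target RCF = 20,306.7 + 27,000 = 47,306.7 × g
(N/1000)² = 47,306.7 / 230.308 = 205.4062
N = 1000 × √205.4062 ≈ 14,332.0

≈ 14330 RPM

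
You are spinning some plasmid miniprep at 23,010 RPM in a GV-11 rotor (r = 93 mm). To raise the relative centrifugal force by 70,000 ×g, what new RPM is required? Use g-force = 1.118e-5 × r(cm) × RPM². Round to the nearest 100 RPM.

r = 93 mm = 9.3 cm
Current RCF = 1.118 × 10⁻⁵ × 9.3 × (23010)² = 1.118 × 10⁻⁵ × 9.3 × 529,460,100 ≈ 55,050.1 × g
Target RCF = 55,050.1 + 70,000 = 125,050.1 × g
N² = 125,050.1 / (10.3974 × 10⁻⁵) = 1,202,705,484
N ≈ √1,202,705,484 ≈ 34,680.0

34700 RPM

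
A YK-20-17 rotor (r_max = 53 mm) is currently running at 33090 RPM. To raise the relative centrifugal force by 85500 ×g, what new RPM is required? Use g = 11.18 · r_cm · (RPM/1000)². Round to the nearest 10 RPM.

N₂ ≈ 50380 RPM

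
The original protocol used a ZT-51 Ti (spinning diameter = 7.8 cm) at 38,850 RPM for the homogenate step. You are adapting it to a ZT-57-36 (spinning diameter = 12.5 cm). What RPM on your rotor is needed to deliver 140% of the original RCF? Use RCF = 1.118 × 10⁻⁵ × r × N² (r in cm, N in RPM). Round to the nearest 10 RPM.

36310 RPM

Original rotor: r = 7.8 / 2 = 3.9 cm
RCF = 1.118 × 10⁻⁵ × r × N²
RCF_original = 1.118 × 10⁻⁵ × 3.9 × (38850)² = 1.118 × 10⁻⁵ × 3.9 × 1,509,322,500 ≈ 65,809.5 × g
Target RCF = 1.4 × 65,809.5 ≈ 92,133.3 × g
Your rotor: r = 12.5 / 2 = 6.25 cm
92,133.3 = 1.118 × 10⁻⁵ × 6.25 × N²
N² = 92,133.3 / (6.9875 × 10⁻⁵) = 1,318,544,544
N ≈ √1,318,544,544 ≈ 36,311.8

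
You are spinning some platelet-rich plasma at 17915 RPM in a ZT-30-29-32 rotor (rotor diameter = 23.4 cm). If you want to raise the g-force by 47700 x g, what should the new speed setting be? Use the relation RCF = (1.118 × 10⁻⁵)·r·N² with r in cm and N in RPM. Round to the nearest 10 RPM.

N₂ ≈ 26180 RPM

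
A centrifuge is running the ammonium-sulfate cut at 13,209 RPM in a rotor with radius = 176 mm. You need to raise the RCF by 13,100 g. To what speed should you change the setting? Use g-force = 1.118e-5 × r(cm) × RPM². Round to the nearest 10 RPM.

r = 176 mm = 17.6 cm
Current RCF = 1.118 × 10⁻⁵ × 17.6 × (13209)² = 1.118 × 10⁻⁵ × 17.6 × 174,477,681 ≈ 34,331.6 × g
Target RCF = 34,331.6 + 13,100 = 47,431.6 × g
N² = 47,431.6 / (19.6768 × 10⁻⁵) = 241,053,423
N ≈ √241,053,423 ≈ 15,525.9

≈ 15530 RPM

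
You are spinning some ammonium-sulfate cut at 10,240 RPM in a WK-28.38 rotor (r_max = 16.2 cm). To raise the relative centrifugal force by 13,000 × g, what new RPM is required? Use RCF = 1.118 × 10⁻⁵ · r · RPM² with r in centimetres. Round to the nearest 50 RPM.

≈ 13300 RPM

Current RCF = 1.118 × 10⁻⁵ × 16.2 × (10240)² = 1.118 × 10⁻⁵ × 16.2 × 104,857,600 ≈ 18,991.4 × g
Target RCF = 18,991.4 + 13,000 = 31,991.4 × g
N² = 31,991.4 / (18.1116 × 10⁻⁵) = 176,634,864
N ≈ √176,634,864 ≈ 13,290.4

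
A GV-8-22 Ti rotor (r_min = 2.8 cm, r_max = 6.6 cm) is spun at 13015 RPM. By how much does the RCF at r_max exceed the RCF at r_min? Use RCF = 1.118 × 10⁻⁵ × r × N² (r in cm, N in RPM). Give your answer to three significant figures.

7200 ×g

RCF_max = 1.118 × 10⁻⁵ × 6.6 × (13015)² = 1.118 × 10⁻⁵ × 6.6 × 169,390,225 ≈ 12,499 × g
RCF_min = 1.118 × 10⁻⁵ × 2.8 × (13015)² = 1.118 × 10⁻⁵ × 2.8 × 169,390,225 ≈ 5,302.6 × g
ΔRCF = 12,499 − 5,302.6 = 7,196.4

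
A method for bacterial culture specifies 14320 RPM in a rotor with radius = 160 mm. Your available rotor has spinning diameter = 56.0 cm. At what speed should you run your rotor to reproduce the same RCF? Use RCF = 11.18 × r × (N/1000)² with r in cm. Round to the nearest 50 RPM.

≈ 10800 RPM

Original rotor: r = 160 mm = 16.0 cm
RCF_original = 11.18 × 16 × (14.32)² = 11.18 × 16 × 205.0624 ≈ 36,681.6 × g
Your rotor: r = 56.0 / 2 = 28 cm
36,681.6 = 11.18 × 28 × (N/1000)²
(N/1000)² = 36,681.6 / 313.04 = 117.1786
N = 1000 × √117.1786 ≈ 10,824.9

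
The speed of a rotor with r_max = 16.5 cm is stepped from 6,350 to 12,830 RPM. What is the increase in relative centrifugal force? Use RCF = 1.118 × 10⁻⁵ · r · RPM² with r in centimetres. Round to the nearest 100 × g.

RCF₁ = 1.118 × 10⁻⁵ × 16.5 × (6350)² = 1.118 × 10⁻⁵ × 16.5 × 40,322,500 ≈ 7,438.3 × g
RCF₂ = 1.118 × 10⁻⁵ × 16.5 × (12830)² = 1.118 × 10⁻⁵ × 16.5 × 164,608,900 ≈ 30,365.4 × g
Increase = 30,365.4 − 7,438.3 = 22,927.1

≈ 22900 × g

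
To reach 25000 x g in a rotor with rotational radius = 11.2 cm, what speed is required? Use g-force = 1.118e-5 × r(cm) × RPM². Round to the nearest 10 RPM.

25,000 = 1.118 × 10⁻⁵ × 11.2 × N²
N² = 25,000 / (12.5216 × 10⁻⁵) = 199,654,996
N ≈ √199,654,996 ≈ 14,129.9

14130 RPM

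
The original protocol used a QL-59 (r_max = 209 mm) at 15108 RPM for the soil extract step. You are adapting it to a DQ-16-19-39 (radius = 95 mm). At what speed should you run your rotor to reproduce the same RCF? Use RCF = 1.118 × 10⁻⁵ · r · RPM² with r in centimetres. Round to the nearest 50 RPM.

22400 RPM

Original rotor: r = 209 mm = 20.9 cm
RCF_original = 1.118 × 10⁻⁵ × 20.9 × (15108)² = 1.118 × 10⁻⁵ × 20.9 × 228,251,664 ≈ 53,333.7 × g
Your rotor: r = 95 mm = 9.5 cm
53,333.7 = 1.118 × 10⁻⁵ × 9.5 × N²
N² = 53,333.7 / (10.621 × 10⁻⁵) = 502,153,281
N ≈ √502,153,281 ≈ 22,408.8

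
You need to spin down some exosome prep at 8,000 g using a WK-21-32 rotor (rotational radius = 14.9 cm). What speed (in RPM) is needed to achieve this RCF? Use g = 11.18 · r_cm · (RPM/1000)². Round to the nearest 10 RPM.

≈ 6930 RPM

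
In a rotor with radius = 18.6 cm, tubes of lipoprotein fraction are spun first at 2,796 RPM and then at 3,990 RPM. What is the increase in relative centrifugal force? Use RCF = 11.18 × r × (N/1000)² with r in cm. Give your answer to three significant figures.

≈ 1680 × g

RCF₁ = 11.18 × 18.6 × (2.796)² = 11.18 × 18.6 × 7.817616 ≈ 1,625.7 × g
RCF₂ = 11.18 × 18.6 × (3.99)² = 11.18 × 18.6 × 15.9201 ≈ 3,310.6 × g
Increase = 3,310.6 − 1,625.7 = 1,684.9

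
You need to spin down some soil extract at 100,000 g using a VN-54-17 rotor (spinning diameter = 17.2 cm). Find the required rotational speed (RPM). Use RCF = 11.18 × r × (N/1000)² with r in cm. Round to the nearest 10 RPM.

≈ 32250 RPM

r = 17.2 / 2 = 8.6 cm
100,000 = 11.18 × 8.6 × (N/1000)²
(N/1000)² = 100,000 / 96.148 = 1040.063
N = 1000 × √1040.063 ≈ 32,250.0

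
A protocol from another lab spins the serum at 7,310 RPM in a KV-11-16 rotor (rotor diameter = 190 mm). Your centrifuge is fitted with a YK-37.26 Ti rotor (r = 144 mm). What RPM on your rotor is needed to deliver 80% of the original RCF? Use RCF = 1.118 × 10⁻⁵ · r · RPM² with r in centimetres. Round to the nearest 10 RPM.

Original rotor: r = 190 mm / 2 = 95 mm = 9.5 cm
RCF_original = 1.118 × 10⁻⁵ × 9.5 × (7310)² = 1.118 × 10⁻⁵ × 9.5 × 53,436,100 ≈ 5,675.4 × g
Target RCF = 0.8 × 5,675.4 ≈ 4,540.3 × g
Your rotor: r = 144 mm = 14.4 cm
4,540.3 = 1.118 × 10⁻⁵ × 14.4 × N²
N² = 4,540.3 / (16.0992 × 10⁻⁵) = 28,202,022
N ≈ √28,202,022 ≈ 5,310.6

5310 RPM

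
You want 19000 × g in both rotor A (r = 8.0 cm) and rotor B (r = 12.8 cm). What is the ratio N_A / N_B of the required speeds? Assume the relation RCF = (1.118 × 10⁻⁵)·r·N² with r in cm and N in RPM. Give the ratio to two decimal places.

At fixed RCF, N ∝ 1/√r, so N_A/N_B = √(r_B/r_A) = √(12.8/8.0) = √1.600000 = 1.2649.

1.26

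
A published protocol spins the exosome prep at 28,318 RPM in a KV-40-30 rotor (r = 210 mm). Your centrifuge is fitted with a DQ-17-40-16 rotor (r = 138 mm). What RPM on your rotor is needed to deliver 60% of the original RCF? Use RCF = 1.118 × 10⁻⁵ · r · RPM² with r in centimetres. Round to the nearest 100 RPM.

≈ 27100 RPM

Original rotor: r = 210 mm = 21.0 cm
RCF = 1.118 × 10⁻⁵ × r × N²
RCF_original = 1.118 × 10⁻⁵ × 21 × (28318)² = 1.118 × 10⁻⁵ × 21 × 801,909,124 ≈ 188,272.2 × g
Target RCF = 0.6 × 188,272.2 ≈ 112,963.3 × g
Your rotor: r = 138 mm = 13.8 cm
112,963.3 = 1.118 × 10⁻⁵ × 13.8 × N²
N² = 112,963.3 / (15.4284 × 10⁻⁵) = 732,177,672
N ≈ √732,177,672 ≈ 27,058.8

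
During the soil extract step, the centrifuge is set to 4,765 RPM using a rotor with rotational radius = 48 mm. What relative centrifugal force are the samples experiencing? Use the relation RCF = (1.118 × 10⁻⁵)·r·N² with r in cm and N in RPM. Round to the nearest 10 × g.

≈ 1220 g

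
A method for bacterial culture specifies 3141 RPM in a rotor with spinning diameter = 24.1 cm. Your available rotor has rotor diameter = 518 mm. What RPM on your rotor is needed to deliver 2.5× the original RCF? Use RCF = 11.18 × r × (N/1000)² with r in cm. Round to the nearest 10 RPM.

≈ 3390 RPM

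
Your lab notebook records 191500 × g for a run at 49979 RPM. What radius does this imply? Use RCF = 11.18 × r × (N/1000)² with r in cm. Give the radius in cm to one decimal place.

191500 = 11.18 × r × (49.979)²
r = 191500 / (11.18 × 2497.900441) = 191500 / 27926.53 ≈ 6.857 cm

≈ 6.9 cm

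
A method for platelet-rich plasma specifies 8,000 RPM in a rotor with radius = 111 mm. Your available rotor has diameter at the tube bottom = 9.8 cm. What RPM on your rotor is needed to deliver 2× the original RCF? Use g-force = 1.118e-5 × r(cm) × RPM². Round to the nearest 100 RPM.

Original rotor: r = 111 mm = 11.1 cm
RCF_original = 1.118 × 10⁻⁵ × 11.1 × (8000)² = 1.118 × 10⁻⁵ × 11.1 × 64,000,000 ≈ 7,942.3 × g
Target RCF = 2 × 7,942.3 ≈ 15,884.6 × g
Your rotor: r = 9.8 / 2 = 4.9 cm
15,884.6 = 1.118 × 10⁻⁵ × 4.9 × N²
N² = 15,884.6 / (5.4782 × 10⁻⁵) = 289,960,206
N ≈ √289,960,206 ≈ 17,028.2

≈ 17000 RPM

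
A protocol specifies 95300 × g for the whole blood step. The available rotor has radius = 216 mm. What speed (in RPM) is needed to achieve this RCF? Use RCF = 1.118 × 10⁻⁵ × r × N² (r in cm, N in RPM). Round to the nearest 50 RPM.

N ≈ 19850 RPM

r = 216 mm = 21.6 cm
RCF = 1.118 × 10⁻⁵ × r × N²
95,300 = 1.118 × 10⁻⁵ × 21.6 × N²
N² = 95,300 / (24.1488 × 10⁻⁵) = 394,636,586
N ≈ √394,636,586 ≈ 19,865.5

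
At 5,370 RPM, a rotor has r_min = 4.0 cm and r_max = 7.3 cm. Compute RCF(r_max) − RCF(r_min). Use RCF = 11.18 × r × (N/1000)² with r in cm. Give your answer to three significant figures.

ΔRCF ≈ 1060 × g

RCF_max = 11.18 × 7.3 × (5.37)² = 11.18 × 7.3 × 28.8369 ≈ 2,353.5 × g
RCF_min = 11.18 × 4 × (5.37)² = 11.18 × 4 × 28.8369 ≈ 1,289.6 × g
ΔRCF = 2,353.5 − 1,289.6 = 1,063.9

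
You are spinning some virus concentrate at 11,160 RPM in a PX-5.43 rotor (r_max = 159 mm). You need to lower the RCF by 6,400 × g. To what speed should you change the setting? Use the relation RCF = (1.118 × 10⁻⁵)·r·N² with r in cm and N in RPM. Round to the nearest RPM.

r = 159 mm = 15.9 cm
Current RCF = 1.118 × 10⁻⁵ × 15.9 × (11160)² = 1.118 × 10⁻⁵ × 15.9 × 124,545,600 ≈ 22,139.5 × g
Target RCF = 22,139.5 − 6,400 = 15,739.5 × g
N² = 15,739.5 / (17.7762 × 10⁻⁵) = 88,542,546
N ≈ √88,542,546 ≈ 9,409.7

≈ 9410 RPM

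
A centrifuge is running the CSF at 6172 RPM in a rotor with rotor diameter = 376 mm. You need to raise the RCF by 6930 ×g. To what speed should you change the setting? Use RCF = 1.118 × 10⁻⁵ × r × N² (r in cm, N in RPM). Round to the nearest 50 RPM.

8450 RPM

r = 376 mm / 2 = 188 mm = 18.8 cm
Current RCF = 1.118 × 10⁻⁵ × 18.8 × (6172)² = 1.118 × 10⁻⁵ × 18.8 × 38,093,584 ≈ 8,006.7 × g
Target RCF = 8,006.7 + 6,930 = 14,936.7 × g
N² = 14,936.7 / (21.0184 × 10⁻⁵) = 71,064,876
N ≈ √71,064,876 ≈ 8,430.0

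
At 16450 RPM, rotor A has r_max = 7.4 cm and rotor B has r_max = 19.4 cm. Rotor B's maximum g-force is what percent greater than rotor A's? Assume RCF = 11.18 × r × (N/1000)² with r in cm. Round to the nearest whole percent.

162%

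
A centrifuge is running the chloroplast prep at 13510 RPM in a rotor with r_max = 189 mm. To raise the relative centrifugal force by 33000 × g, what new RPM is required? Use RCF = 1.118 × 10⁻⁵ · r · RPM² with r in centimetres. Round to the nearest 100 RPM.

N₂ ≈ 18400 RPM

r = 189 mm = 18.9 cm
Current RCF = 1.118 × 10⁻⁵ × 18.9 × (13510)² = 1.118 × 10⁻⁵ × 18.9 × 182,520,100 ≈ 38,566.9 × g
Target RCF = 38,566.9 + 33,000 = 71,566.9 × g
N² = 71,566.9 / (21.1302 × 10⁻⁵) = 338,694,854
N ≈ √338,694,854 ≈ 18,403.7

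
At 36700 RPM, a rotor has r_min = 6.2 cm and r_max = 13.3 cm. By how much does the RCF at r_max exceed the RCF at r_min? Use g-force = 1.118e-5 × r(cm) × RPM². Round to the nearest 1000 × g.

107000 ×g

ΔRCF = 1.118 × 10⁻⁵ × (r_max − r_min) × N² = 1.118 × 10⁻⁵ × 7.1 × 1,346,890,000 ≈ 106,913.4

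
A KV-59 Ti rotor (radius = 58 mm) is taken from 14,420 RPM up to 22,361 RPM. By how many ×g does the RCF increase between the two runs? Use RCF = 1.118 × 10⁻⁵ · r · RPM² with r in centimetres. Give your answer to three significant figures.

≈ 18900 ×g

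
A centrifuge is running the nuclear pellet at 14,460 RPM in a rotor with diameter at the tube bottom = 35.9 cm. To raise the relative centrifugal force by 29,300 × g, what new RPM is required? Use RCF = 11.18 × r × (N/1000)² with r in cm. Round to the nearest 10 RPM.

18840 RPM

r = 35.9 / 2 = 17.95 cm
Current RCF = 11.18 × 17.95 × (14.46)² = 11.18 × 17.95 × 209.0916 ≈ 41,960.7 × g
Target RCF = 41,960.7 + 29,300 = 71,260.7 × g
(N/1000)² = 71,260.7 / 200.681 = 355.0944
N = 1000 × √355.0944 ≈ 18,843.9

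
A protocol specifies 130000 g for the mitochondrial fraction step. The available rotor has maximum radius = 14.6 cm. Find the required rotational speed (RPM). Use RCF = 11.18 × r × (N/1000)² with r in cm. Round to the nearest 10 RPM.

28220 RPM

RCF = 11.18 × r × (N/1000)²
130,000 = 11.18 × 14.6 × (N/1000)²
(N/1000)² = 130,000 / 163.228 = 796.432
N = 1000 × √796.432 ≈ 28,221.1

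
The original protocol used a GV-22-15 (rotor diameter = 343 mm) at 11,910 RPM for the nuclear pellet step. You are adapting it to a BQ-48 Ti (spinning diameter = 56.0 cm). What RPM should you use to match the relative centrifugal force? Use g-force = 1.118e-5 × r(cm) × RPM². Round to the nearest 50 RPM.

≈ 9300 RPM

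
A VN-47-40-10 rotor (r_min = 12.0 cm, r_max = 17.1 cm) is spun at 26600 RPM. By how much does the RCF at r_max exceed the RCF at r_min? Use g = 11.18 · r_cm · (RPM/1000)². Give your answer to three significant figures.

ΔRCF = 11.18 × (r_max − r_min) × (N/1000)² = 11.18 × 5.1 × 707.56 ≈ 40,343.7

≈ 40300 x g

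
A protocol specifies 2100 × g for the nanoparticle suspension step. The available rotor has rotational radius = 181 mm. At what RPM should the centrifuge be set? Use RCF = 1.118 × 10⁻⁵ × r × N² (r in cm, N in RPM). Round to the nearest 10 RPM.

N ≈ 3220 RPM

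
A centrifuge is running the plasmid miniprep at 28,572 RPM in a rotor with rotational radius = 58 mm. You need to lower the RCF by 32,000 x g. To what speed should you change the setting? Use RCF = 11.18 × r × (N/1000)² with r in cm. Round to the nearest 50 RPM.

r = 58 mm = 5.8 cm
Current RCF = 11.18 × 5.8 × (28.572)² = 11.18 × 5.8 × 816.359184 ≈ 52,936 × g
Target RCF = 52,936 − 32,000 = 20,936 × g
(N/1000)² = 20,936 / 64.844 = 322.8672
N = 1000 × √322.8672 ≈ 17,968.5

≈ 17950 RPM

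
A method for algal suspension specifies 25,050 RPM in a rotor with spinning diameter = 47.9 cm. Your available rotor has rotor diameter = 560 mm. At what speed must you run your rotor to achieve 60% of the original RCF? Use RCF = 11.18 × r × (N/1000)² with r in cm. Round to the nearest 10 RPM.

Original rotor: r = 47.9 / 2 = 23.95 cm
RCF_original = 11.18 × 23.95 × (25.05)² = 11.18 × 23.95 × 627.5025 ≈ 168,020.7 × g
Target RCF = 0.6 × 168,020.7 ≈ 100,812.4 × g
Your rotor: r = 560 mm / 2 = 280 mm = 28 cm
100,812.4 = 11.18 × 28 × (N/1000)²
(N/1000)² = 100,812.4 / 313.04 = 322.0432
N = 1000 × √322.0432 ≈ 17,945.6

17950 RPM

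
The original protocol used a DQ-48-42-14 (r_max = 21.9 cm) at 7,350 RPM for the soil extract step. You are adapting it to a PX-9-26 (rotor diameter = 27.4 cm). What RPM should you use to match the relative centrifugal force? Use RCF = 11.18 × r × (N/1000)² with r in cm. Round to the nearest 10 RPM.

≈ 9290 RPM

RCF_original = 11.18 × 21.9 × (7.35)² = 11.18 × 21.9 × 54.0225 ≈ 13,227 × g
Your rotor: r = 27.4 / 2 = 13.7 cm
13,227 = 11.18 × 13.7 × (N/1000)²
(N/1000)² = 13,227 / 153.166 = 86.35729
N = 1000 × √86.35729 ≈ 9,292.9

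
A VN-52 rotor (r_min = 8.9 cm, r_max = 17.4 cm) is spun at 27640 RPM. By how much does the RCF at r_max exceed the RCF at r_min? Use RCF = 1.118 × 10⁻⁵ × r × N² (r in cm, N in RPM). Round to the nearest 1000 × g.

≈ 73000 × g

RCF_max = 1.118 × 10⁻⁵ × 17.4 × (27640)² = 1.118 × 10⁻⁵ × 17.4 × 763,969,600 ≈ 148,616.5 × g
RCF_min = 1.118 × 10⁻⁵ × 8.9 × (27640)² = 1.118 × 10⁻⁵ × 8.9 × 763,969,600 ≈ 76,016.5 × g
ΔRCF = 148,616.5 − 76,016.5 = 72,600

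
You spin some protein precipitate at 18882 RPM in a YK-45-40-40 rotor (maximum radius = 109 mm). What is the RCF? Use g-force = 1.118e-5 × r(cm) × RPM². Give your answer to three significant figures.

r = 109 mm = 10.9 cm
RCF = 1.118 × 10⁻⁵ × 10.9 × (18882)² = 1.118 × 10⁻⁵ × 10.9 × 356,529,924 ≈ 43,447.4 × g

RCF ≈ 43400 ×g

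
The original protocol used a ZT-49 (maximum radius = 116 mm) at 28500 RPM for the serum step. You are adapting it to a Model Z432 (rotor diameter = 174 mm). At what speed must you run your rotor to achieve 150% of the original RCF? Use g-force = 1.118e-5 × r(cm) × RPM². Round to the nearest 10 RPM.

Original rotor: r = 116 mm = 11.6 cm
RCF_original = 1.118 × 10⁻⁵ × 11.6 × (28500)² = 1.118 × 10⁻⁵ × 11.6 × 812,250,000 ≈ 105,339.1 × g
Target RCF = 1.5 × 105,339.1 ≈ 158,008.7 × g
Your rotor: r = 174 mm / 2 = 87 mm = 8.7 cm
158,008.7 = 1.118 × 10⁻⁵ × 8.7 × N²
N² = 158,008.7 / (9.7266 × 10⁻⁵) = 1,624,500,853
N ≈ √1,624,500,853 ≈ 40,305.1

40310 RPM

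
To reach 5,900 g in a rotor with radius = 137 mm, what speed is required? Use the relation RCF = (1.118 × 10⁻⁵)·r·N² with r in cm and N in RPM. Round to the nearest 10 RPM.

≈ 6210 RPM

r = 137 mm = 13.7 cm
5,900 = 1.118 × 10⁻⁵ × 13.7 × N²
N² = 5,900 / (15.3166 × 10⁻⁵) = 38,520,298
N ≈ √38,520,298 ≈ 6,206.5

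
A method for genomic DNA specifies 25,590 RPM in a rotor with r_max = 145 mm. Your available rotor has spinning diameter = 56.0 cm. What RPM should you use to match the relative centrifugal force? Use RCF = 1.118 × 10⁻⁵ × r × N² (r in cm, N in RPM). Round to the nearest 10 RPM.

Original rotor: r = 145 mm = 14.5 cm
RCF = 1.118 × 10⁻⁵ × r × N²
RCF_original = 1.118 × 10⁻⁵ × 14.5 × (25590)² = 1.118 × 10⁻⁵ × 14.5 × 654,848,100 ≈ 106,157.4 × g
Your rotor: r = 56.0 / 2 = 28 cm
106,157.4 = 1.118 × 10⁻⁵ × 28 × N²
N² = 106,157.4 / (31.304 × 10⁻⁵) = 339,117,685
N ≈ √339,117,685 ≈ 18,415.1

≈ 18420 RPM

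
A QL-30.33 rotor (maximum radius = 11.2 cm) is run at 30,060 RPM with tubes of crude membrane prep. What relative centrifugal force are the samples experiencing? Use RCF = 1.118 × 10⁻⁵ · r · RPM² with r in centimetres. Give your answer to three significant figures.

RCF ≈ 113000 x g

RCF = 1.118 × 10⁻⁵ × 11.2 × (30060)² = 1.118 × 10⁻⁵ × 11.2 × 903,603,600 ≈ 113,145.6 × g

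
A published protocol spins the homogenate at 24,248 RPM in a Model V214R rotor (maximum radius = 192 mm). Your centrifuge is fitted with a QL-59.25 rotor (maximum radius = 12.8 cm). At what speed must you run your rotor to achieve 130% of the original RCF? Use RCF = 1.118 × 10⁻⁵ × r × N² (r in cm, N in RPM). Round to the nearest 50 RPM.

33850 RPM

Original rotor: r = 192 mm = 19.2 cm
RCF_original = 1.118 × 10⁻⁵ × 19.2 × (24248)² = 1.118 × 10⁻⁵ × 19.2 × 587,965,504 ≈ 126,210.3 × g
Target RCF = 1.3 × 126,210.3 ≈ 164,073.4 × g
164,073.4 = 1.118 × 10⁻⁵ × 12.8 × N²
N² = 164,073.4 / (14.3104 × 10⁻⁵) = 1,146,532,592
N ≈ √1,146,532,592 ≈ 33,860.5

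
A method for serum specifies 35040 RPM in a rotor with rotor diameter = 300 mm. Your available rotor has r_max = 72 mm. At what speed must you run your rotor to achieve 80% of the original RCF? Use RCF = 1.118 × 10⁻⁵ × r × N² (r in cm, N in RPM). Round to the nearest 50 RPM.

45250 RPM

Original rotor: r = 300 mm / 2 = 150 mm = 15 cm
RCF_original = 1.118 × 10⁻⁵ × 15 × (35040)² = 1.118 × 10⁻⁵ × 15 × 1,227,801,600 ≈ 205,902.3 × g
Target RCF = 0.8 × 205,902.3 ≈ 164,721.8 × g
Your rotor: r = 72 mm = 7.2 cm
164,721.8 = 1.118 × 10⁻⁵ × 7.2 × N²
N² = 164,721.8 / (8.0496 × 10⁻⁵) = 2,046,335,222
N ≈ √2,046,335,222 ≈ 45,236.4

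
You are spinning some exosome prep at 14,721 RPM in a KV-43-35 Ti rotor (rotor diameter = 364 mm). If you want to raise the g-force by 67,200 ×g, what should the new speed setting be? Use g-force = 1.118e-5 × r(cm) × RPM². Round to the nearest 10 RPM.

≈ 23390 RPM

r = 364 mm / 2 = 182 mm = 18.2 cm
Current RCF = 1.118 × 10⁻⁵ × 18.2 × (14721)² = 1.118 × 10⁻⁵ × 18.2 × 216,707,841 ≈ 44,094.8 × g
Target RCF = 44,094.8 + 67,200 = 111,294.8 × g
N² = 111,294.8 / (20.3476 × 10⁻⁵) = 546,967,701
N ≈ √546,967,701 ≈ 23,387.3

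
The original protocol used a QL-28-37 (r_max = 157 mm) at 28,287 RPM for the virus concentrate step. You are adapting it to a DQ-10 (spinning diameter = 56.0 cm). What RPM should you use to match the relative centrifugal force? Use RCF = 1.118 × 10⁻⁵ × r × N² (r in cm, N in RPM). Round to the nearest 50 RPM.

Original rotor: r = 157 mm = 15.7 cm
RCF_original = 1.118 × 10⁻⁵ × 15.7 × (28287)² = 1.118 × 10⁻⁵ × 15.7 × 800,154,369 ≈ 140,447.9 × g
Your rotor: r = 56.0 / 2 = 28 cm
140,447.9 = 1.118 × 10⁻⁵ × 28 × N²
N² = 140,447.9 / (31.304 × 10⁻⁵) = 448,657,999
N ≈ √448,657,999 ≈ 21,181.5

21200 RPM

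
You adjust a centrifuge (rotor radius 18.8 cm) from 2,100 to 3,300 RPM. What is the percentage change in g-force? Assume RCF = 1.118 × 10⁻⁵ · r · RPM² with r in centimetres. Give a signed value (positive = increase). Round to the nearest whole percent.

+147%

RCF ∝ N², so the ratio is (3300/2100)² = (1.571429)² = 2.4694.
Change = 2.4694 − 1 = +1.4694 → +146.9%.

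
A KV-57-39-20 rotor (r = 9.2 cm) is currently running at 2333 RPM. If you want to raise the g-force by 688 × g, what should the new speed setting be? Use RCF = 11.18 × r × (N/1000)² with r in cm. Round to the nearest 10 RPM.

≈ 3480 RPM

Current RCF = 11.18 × 9.2 × (2.333)² = 11.18 × 9.2 × 5.442889 ≈ 559.8 × g
Target RCF = 559.8 + 688 = 1,247.8 × g
(N/1000)² = 1,247.8 / 102.856 = 12.13152
N = 1000 × √12.13152 ≈ 3,483.0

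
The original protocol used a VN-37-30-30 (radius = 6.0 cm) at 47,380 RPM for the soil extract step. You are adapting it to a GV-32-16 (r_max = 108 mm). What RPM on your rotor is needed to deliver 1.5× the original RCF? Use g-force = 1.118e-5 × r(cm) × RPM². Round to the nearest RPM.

RCF = 1.118 × 10⁻⁵ × r × N²
RCF_original = 1.118 × 10⁻⁵ × 6 × (47380)² = 1.118 × 10⁻⁵ × 6 × 2,244,864,400 ≈ 150,585.5 × g
Target RCF = 1.5 × 150,585.5 ≈ 225,878.2 × g
Your rotor: r = 108 mm = 10.8 cm
225,878.2 = 1.118 × 10⁻⁵ × 10.8 × N²
N² = 225,878.2 / (12.0744 × 10⁻⁵) = 1,870,719,870
N ≈ √1,870,719,870 ≈ 43,251.8

43252 RPM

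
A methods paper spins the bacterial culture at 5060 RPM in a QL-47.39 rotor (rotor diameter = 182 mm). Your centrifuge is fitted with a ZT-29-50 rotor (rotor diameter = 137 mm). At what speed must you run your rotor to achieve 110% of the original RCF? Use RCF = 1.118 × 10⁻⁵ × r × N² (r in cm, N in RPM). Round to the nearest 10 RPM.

≈ 6120 RPM

Original rotor: r = 182 mm / 2 = 91 mm = 9.1 cm
RCF = 1.118 × 10⁻⁵ × r × N²
RCF_original = 1.118 × 10⁻⁵ × 9.1 × (5060)² = 1.118 × 10⁻⁵ × 9.1 × 25,603,600 ≈ 2,604.9 × g
Target RCF = 1.1 × 2,604.9 ≈ 2,865.4 × g
Your rotor: r = 137 mm / 2 = 68.5 mm = 6.85 cm
2,865.4 = 1.118 × 10⁻⁵ × 6.85 × N²
N² = 2,865.4 / (7.6583 × 10⁻⁵) = 37,415,614
N ≈ √37,415,614 ≈ 6,116.8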